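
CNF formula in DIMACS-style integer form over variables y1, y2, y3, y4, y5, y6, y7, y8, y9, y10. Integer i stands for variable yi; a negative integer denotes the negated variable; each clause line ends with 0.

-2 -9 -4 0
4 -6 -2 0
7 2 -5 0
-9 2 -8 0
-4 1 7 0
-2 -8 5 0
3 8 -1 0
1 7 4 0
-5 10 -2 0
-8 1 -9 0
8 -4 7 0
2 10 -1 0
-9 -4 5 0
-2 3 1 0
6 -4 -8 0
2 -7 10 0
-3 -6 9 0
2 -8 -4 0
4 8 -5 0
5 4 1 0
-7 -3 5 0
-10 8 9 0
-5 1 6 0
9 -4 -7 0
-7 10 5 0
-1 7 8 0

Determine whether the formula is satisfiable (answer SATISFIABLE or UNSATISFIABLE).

SATISFIABLE

Try y1 = True.
Set y2 = False and propagate.
  then y10 is forced to True.
Branch on y3: take y3 = False.
  then y8 is forced to True.
  then y9 is forced to False.
  then y4 is forced to False.
The remaining clauses are satisfied by y5 = True, y6 = False, y7 = True.
Every clause has at least one true literal under this assignment.
So y1 = T, y2 = F, y3 = F, y4 = F, y5 = T, y6 = F, y7 = T, y8 = T, y9 = F, y10 = T is a satisfying assignment.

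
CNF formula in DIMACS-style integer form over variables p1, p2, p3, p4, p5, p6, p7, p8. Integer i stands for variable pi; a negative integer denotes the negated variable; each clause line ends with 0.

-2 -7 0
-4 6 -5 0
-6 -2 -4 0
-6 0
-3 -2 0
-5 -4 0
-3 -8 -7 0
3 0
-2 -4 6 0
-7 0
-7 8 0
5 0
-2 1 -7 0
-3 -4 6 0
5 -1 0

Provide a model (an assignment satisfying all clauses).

p1=False, p2=False, p3=True, p4=False, p5=True, p6=False, p7=False, p8=True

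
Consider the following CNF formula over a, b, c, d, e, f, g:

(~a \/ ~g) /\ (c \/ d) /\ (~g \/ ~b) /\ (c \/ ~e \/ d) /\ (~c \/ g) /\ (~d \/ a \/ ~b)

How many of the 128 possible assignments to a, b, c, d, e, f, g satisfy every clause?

Case analysis on c and d:
  c=1, d=1: remaining (a,b,e,f,g) ∈ {(0,0,0,0,1); (0,0,0,1,1); (0,0,1,0,1); (0,0,1,1,1)} — 4.
  c=1, d=0: remaining (a,b,e,f,g) ∈ {(0,0,0,0,1); (0,0,0,1,1); (0,0,1,0,1); (0,0,1,1,1)} — 4.
  c=0, d=1: e, f free; 4 ways for (a,b,g) × 2^2 = 16.
  c=0, d=0: a clause becomes empty — 0.
Total: 4 + 4 + 16 + 0 = 24.

24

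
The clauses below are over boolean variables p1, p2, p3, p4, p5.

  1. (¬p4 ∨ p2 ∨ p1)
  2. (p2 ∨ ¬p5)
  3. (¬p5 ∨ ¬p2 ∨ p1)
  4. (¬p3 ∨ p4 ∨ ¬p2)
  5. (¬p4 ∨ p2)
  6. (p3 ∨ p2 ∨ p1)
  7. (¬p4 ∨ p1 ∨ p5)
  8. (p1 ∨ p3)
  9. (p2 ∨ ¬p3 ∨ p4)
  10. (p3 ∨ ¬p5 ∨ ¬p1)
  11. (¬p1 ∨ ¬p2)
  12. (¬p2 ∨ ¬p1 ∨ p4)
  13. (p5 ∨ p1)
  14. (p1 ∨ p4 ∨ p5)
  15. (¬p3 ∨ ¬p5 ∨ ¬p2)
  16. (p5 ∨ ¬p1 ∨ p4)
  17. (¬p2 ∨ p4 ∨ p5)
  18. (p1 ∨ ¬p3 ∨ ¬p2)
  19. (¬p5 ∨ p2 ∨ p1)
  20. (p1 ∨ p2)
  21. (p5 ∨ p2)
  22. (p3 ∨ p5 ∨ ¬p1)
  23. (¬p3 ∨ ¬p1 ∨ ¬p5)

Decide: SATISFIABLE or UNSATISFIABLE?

p1 = True:
  propagation gives p2=False, p5=False; an empty clause results — contradiction.
p1 = False:
  propagation gives p3=True, p5=True, p2=True; an empty clause results — contradiction.
Every branch closes, so no satisfying assignment exists.

UNSATISFIABLE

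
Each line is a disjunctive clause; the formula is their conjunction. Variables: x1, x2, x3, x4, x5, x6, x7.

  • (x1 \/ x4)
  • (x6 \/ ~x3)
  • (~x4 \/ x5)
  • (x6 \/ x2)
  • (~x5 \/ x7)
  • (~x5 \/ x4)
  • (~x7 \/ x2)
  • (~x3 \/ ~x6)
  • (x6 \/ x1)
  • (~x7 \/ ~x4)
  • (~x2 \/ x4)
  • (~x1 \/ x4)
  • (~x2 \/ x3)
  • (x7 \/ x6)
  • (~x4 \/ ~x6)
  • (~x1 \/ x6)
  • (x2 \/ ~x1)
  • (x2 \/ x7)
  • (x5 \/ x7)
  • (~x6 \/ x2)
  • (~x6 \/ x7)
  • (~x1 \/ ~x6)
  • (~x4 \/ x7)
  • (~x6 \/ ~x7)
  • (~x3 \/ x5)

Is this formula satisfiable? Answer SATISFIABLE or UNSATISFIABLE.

x6 = True:
  propagation gives x3=False, x2=False; an empty clause results — contradiction.
x6 = False:
  propagation gives x3=False, x2=True; an empty clause results — contradiction.
Every branch closes, so no satisfying assignment exists.

UNSATISFIABLE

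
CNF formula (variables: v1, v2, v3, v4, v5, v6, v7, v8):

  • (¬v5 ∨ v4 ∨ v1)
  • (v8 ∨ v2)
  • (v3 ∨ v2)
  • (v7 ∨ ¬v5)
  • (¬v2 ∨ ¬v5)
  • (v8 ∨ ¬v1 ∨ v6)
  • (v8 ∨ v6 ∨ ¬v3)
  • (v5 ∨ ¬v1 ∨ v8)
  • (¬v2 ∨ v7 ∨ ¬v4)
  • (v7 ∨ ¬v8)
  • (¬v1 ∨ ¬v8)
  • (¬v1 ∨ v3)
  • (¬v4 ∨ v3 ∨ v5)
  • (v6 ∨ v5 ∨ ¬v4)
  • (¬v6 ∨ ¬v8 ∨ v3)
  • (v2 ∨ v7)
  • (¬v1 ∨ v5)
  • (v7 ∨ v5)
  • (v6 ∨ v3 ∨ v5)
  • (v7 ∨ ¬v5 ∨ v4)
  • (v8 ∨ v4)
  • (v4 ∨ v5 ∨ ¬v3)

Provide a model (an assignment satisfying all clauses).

v1=False, v2=False, v3=True, v4=True, v5=True, v6=True, v7=True, v8=True

Check each clause:
  1. (v4 ∨ v1 ∨ ¬v5) — v4 is true.
  2. (v2 ∨ v8) — v8 is true.
  3. (v2 ∨ v3) — v3 is true.
  4. (v7 ∨ ¬v5) — v7 is true.
  5. (¬v2 ∨ ¬v5) — ¬v2 is true.
  6. (v6 ∨ v8 ∨ ¬v1) — v8 is true.
  7. (v6 ∨ ¬v3 ∨ v8) — v8 is true.
  8. (v5 ∨ v8 ∨ ¬v1) — v8 is true.
  9. (¬v4 ∨ ¬v2 ∨ v7) — ¬v2 is true.
  10. (v7 ∨ ¬v8) — v7 is true.
  11. (¬v8 ∨ ¬v1) — ¬v1 is true.
  12. (v3 ∨ ¬v1) — v3 is true.
  13. (v3 ∨ v5 ∨ ¬v4) — v3 is true.
  14. (v5 ∨ ¬v4 ∨ v6) — v5 is true.
  15. (¬v6 ∨ v3 ∨ ¬v8) — v3 is true.
  16. (v2 ∨ v7) — v7 is true.
  17. (v5 ∨ ¬v1) — v5 is true.
  18. (v5 ∨ v7) — v5 is true.
  19. (v5 ∨ v6 ∨ v3) — v3 is true.
  20. (¬v5 ∨ v7 ∨ v4) — v4 is true.
  21. (v4 ∨ v8) — v8 is true.
  22. (v4 ∨ v5 ∨ ¬v3) — v5 is true.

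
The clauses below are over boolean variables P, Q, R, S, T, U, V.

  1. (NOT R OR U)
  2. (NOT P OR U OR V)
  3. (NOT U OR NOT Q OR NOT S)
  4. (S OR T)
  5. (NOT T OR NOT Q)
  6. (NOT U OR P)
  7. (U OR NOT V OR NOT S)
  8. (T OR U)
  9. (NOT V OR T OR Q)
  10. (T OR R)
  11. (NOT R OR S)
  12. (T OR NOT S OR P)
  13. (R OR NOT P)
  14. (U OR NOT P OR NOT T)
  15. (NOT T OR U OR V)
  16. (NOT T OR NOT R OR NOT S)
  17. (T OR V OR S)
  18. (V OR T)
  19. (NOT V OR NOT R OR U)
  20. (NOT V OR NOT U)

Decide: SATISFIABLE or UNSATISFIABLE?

Try P = False.
  then U is forced to False.
  then R is forced to False.
  then T is forced to True.
  then Q is forced to False.
  then V is forced to True.
  then S is forced to False.
So P=False, Q=False, R=False, S=False, T=True, U=False, V=True is a satisfying assignment.

SATISFIABLE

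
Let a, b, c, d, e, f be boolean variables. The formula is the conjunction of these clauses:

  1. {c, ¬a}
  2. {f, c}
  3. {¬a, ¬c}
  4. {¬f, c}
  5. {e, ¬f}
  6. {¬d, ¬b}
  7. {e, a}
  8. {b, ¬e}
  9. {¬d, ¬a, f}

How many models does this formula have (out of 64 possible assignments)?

Satisfying assignments:
  a=0 b=1 c=1 d=0 e=1 f=0
  a=0 b=1 c=1 d=0 e=1 f=1
Count: 2.

2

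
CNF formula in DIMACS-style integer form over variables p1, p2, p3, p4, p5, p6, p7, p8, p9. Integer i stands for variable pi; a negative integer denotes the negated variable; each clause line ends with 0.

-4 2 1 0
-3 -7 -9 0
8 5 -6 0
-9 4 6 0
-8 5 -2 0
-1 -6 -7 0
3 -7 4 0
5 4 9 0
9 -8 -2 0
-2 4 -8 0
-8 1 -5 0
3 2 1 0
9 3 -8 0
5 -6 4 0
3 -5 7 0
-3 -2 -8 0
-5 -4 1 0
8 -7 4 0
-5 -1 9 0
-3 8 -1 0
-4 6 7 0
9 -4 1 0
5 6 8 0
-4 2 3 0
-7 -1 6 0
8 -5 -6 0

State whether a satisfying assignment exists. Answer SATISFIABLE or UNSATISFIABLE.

SATISFIABLE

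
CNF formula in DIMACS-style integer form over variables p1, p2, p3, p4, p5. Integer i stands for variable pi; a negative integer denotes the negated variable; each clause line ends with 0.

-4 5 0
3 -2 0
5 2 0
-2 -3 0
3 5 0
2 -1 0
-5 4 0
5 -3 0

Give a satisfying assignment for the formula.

p1=False, p2=False, p3=False, p4=True, p5=True

Check each clause:
  1. (~p4 | p5) — p5 is true.
  2. (~p2 | p3) — ~p2 is true.
  3. (p5 | p2) — p5 is true.
  4. (~p2 | ~p3) — ~p3 is true.
  5. (p3 | p5) — p5 is true.
  6. (~p1 | p2) — ~p1 is true.
  7. (~p5 | p4) — p4 is true.
  8. (~p3 | p5) — ~p3 is true.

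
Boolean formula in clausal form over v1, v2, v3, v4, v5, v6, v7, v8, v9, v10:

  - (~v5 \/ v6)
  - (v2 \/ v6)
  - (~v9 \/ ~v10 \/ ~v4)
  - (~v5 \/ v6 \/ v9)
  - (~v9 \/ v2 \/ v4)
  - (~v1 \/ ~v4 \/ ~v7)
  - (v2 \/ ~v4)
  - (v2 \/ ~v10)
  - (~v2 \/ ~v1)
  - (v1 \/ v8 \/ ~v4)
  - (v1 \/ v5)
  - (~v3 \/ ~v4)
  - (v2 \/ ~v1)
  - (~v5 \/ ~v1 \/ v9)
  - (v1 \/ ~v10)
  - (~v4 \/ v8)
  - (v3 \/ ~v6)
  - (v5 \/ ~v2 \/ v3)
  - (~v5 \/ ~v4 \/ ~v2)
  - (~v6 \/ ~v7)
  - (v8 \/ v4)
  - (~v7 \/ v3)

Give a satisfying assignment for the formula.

v1=False, v2=False, v3=True, v4=False, v5=True, v6=True, v7=False, v8=True, v9=False, v10=False

Check each clause:
  1. (v6 \/ ~v5) — v6 is true.
  2. (v2 \/ v6) — v6 is true.
  3. (~v10 \/ ~v4 \/ ~v9) — ~v4 is true.
  4. (v6 \/ ~v5 \/ v9) — v6 is true.
  5. (v2 \/ v4 \/ ~v9) — ~v9 is true.
  6. (~v7 \/ ~v4 \/ ~v1) — ~v7 is true.
  7. (v2 \/ ~v4) — ~v4 is true.
  8. (v2 \/ ~v10) — ~v10 is true.
  9. (~v2 \/ ~v1) — ~v1 is true.
  10. (v8 \/ ~v4 \/ v1) — v8 is true.
  11. (v1 \/ v5) — v5 is true.
  12. (~v4 \/ ~v3) — ~v4 is true.
  13. (v2 \/ ~v1) — ~v1 is true.
  14. (v9 \/ ~v5 \/ ~v1) — ~v1 is true.
  15. (v1 \/ ~v10) — ~v10 is true.
  16. (v8 \/ ~v4) — v8 is true.
  17. (v3 \/ ~v6) — v3 is true.
  18. (v3 \/ ~v2 \/ v5) — v3 is true.
  19. (~v4 \/ ~v2 \/ ~v5) — ~v4 is true.
  20. (~v6 \/ ~v7) — ~v7 is true.
  21. (v8 \/ v4) — v8 is true.
  22. (~v7 \/ v3) — ~v7 is true.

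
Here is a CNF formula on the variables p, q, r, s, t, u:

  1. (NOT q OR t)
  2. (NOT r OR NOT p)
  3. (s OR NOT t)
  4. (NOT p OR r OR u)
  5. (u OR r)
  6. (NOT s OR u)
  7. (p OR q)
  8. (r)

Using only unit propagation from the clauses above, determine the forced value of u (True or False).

(r) is a unit clause: r = True.
From (NOT r OR NOT p) and r = True: p = False.
From (q OR p) and p = False: q = True.
(t OR NOT q): since q = True, the clause reduces to (t). t = True.
(NOT t OR s): since t = True, the clause reduces to (s). s = True.
In (NOT s OR u), NOT s is now false; u must hold, so u = True.

True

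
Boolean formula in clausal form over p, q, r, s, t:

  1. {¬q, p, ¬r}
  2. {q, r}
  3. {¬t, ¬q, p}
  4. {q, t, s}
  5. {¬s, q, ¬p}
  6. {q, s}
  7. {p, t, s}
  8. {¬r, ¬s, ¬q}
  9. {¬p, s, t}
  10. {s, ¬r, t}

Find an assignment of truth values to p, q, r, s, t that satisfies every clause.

Branch on p: take p = True.
Try q = True.
For the remaining variables, r = True, s = False, t = True works.
Every clause has at least one true literal under this assignment.

p = True, q = True, r = True, s = False, t = True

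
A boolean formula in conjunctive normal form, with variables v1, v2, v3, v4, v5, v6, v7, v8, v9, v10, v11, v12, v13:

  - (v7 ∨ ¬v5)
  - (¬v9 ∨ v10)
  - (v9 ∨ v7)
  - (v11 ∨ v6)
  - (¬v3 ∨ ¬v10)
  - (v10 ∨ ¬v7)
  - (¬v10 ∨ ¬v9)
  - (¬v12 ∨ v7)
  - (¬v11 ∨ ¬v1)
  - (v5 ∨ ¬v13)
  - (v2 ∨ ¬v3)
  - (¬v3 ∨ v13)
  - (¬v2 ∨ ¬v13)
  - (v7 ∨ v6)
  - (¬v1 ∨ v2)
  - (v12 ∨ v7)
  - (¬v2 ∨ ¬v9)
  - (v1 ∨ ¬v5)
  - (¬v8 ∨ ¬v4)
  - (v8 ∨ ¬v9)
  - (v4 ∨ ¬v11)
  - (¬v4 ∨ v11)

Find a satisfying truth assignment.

Pure literal: v3 appears only negated; assign v3 = False.
Pure literal: v6 appears only positively; assign v6 = True.
Try v1 = False.
  then v5 is forced to False.
  then v13 is forced to False.
Try v2 = True.
  then v9 is forced to False.
  then v7 is forced to True.
  then v10 is forced to True.
Set v4 = False and propagate.
  then v11 is forced to False.
v8, v12 are now unconstrained; take v8 = True, v12 = True.

v1 = 0, v2 = 1, v3 = 0, v4 = 0, v5 = 0, v6 = 1, v7 = 1, v8 = 1, v9 = 0, v10 = 1, v11 = 0, v12 = 1, v13 = 0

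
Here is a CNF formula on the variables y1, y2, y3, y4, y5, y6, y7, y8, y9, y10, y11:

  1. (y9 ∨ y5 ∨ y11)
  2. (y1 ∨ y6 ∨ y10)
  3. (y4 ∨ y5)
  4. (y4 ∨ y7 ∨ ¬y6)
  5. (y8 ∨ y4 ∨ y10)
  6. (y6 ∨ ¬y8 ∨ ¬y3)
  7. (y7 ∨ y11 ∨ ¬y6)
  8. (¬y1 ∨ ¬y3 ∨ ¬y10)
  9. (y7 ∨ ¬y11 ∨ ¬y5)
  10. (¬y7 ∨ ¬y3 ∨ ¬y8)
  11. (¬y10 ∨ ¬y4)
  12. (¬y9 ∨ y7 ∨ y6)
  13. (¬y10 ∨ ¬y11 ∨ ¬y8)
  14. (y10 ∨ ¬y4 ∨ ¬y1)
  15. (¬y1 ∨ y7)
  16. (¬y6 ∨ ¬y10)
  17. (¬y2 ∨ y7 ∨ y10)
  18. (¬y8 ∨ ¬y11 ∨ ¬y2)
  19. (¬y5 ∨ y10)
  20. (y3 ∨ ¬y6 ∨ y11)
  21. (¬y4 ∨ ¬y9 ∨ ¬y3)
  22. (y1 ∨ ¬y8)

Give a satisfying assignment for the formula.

y2 occurs only negated in the remaining clauses — set y2 = False.
Branch on y1: take y1 = True.
  then y7 is forced to True.
The remaining clauses are satisfied by y3 = False, y4 = False, y5 = True, y6 = False, y8 = False, y9 = False, y10 = True, y11 = False.

y1 = T, y2 = F, y3 = F, y4 = F, y5 = T, y6 = F, y7 = T, y8 = F, y9 = F, y10 = T, y11 = F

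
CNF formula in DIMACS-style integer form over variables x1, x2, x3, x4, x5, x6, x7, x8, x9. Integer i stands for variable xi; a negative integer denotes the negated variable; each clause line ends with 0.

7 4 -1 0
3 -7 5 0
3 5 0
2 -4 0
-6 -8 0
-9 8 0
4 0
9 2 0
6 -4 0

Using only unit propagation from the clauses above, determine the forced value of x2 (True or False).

(x4) stands alone — x4 = True.
In (NOT x4 OR x2), NOT x4 is now false; x2 must hold, so x2 = True.

True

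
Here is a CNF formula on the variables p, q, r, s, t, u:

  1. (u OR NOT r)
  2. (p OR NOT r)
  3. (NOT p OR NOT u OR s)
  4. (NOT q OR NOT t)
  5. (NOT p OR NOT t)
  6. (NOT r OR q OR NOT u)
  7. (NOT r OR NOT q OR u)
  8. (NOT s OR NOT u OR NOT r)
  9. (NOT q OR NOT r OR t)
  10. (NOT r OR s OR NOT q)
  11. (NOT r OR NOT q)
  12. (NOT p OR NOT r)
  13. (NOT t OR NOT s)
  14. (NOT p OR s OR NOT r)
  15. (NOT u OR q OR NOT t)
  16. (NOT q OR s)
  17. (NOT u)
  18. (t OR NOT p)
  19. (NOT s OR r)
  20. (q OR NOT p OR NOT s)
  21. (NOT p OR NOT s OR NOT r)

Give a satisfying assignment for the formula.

Unit propagation: (NOT u) forces u = False.
Unit propagation: (NOT r) forces r = False.
(NOT s) is a unit clause, so s = False.
The clause (NOT q) is unit: q must be False.
p occurs only negated in the remaining clauses — set p = False.
t is now unconstrained; take t = False.

p=F, q=F, r=F, s=F, t=F, u=F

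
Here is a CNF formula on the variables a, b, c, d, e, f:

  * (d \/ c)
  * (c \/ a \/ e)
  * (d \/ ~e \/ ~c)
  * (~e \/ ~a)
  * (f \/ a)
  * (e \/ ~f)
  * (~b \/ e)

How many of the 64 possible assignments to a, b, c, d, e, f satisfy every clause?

7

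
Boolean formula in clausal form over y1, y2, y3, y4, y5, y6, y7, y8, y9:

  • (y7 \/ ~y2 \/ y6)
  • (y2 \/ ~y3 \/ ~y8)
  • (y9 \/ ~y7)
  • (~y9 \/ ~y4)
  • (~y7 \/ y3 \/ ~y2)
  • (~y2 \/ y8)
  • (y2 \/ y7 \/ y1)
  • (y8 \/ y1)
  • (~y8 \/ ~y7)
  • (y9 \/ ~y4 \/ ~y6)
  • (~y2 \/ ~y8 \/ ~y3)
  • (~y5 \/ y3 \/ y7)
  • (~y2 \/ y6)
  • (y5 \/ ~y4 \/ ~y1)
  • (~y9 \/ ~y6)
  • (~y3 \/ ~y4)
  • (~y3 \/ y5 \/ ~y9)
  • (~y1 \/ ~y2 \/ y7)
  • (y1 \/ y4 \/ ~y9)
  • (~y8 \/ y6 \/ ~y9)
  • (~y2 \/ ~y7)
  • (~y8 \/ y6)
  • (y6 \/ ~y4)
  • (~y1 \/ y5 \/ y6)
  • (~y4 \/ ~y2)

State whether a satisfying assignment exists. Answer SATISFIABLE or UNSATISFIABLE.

SATISFIABLE

Set y1 = False and propagate.
  then y8 is forced to True.
  then y7 is forced to False.
  then y2 is forced to True.
  then y6 is forced to True.
  then y3 is forced to False.
  then y5 is forced to False.
  then y9 is forced to False.
  then y4 is forced to False.
Every clause has at least one true literal under this assignment.
So y1=False, y2=True, y3=False, y4=False, y5=False, y6=True, y7=False, y8=True, y9=False is a satisfying assignment.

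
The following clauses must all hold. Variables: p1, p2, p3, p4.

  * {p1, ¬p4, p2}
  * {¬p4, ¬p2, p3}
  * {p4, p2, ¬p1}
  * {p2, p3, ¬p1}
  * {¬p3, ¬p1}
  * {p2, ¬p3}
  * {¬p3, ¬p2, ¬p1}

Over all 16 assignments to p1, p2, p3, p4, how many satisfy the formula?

5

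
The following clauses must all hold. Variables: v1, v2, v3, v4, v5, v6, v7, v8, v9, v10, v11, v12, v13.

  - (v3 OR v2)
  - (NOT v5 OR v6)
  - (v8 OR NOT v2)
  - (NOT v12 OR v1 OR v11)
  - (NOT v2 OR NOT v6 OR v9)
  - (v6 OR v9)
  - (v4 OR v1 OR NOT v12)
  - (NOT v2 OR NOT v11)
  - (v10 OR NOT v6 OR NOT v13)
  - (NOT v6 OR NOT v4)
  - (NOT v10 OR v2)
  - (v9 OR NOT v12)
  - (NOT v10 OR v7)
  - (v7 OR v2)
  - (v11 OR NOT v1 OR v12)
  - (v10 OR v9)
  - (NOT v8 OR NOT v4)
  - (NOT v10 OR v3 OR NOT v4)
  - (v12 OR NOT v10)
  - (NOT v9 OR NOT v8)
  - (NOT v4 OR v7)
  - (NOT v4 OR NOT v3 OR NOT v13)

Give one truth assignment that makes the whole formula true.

v1 = False, v2 = False, v3 = True, v4 = True, v5 = False, v6 = False, v7 = True, v8 = False, v9 = True, v10 = False, v11 = False, v12 = False, v13 = False

Check each clause:
  1. (v3 OR v2) — v3 is true.
  2. (v6 OR NOT v5) — NOT v5 is true.
  3. (NOT v2 OR v8) — NOT v2 is true.
  4. (v1 OR v11 OR NOT v12) — NOT v12 is true.
  5. (NOT v6 OR v9 OR NOT v2) — v9 is true.
  6. (v6 OR v9) — v9 is true.
  7. (NOT v12 OR v1 OR v4) — NOT v12 is true.
  8. (NOT v11 OR NOT v2) — NOT v11 is true.
  9. (NOT v6 OR v10 OR NOT v13) — NOT v6 is true.
  10. (NOT v4 OR NOT v6) — NOT v6 is true.
  11. (v2 OR NOT v10) — NOT v10 is true.
  12. (v9 OR NOT v12) — v9 is true.
  13. (NOT v10 OR v7) — NOT v10 is true.
  14. (v7 OR v2) — v7 is true.
  15. (v12 OR NOT v1 OR v11) — NOT v1 is true.
  16. (v9 OR v10) — v9 is true.
  17. (NOT v8 OR NOT v4) — NOT v8 is true.
  18. (NOT v4 OR v3 OR NOT v10) — v3 is true.
  19. (v12 OR NOT v10) — NOT v10 is true.
  20. (NOT v8 OR NOT v9) — NOT v8 is true.
  21. (v7 OR NOT v4) — v7 is true.
  22. (NOT v13 OR NOT v4 OR NOT v3) — NOT v13 is true.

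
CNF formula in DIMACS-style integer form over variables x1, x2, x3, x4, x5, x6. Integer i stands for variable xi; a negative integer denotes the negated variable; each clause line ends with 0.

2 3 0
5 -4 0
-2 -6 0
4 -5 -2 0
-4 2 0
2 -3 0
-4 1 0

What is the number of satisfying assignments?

6

The models are:
  x1=F x2=T x3=F x4=F x5=F x6=F
  x1=F x2=T x3=T x4=F x5=F x6=F
  x1=T x2=T x3=F x4=F x5=F x6=F
  x1=T x2=T x3=F x4=T x5=T x6=F
  x1=T x2=T x3=T x4=F x5=F x6=F
  x1=T x2=T x3=T x4=T x5=T x6=F
That's 6 in total.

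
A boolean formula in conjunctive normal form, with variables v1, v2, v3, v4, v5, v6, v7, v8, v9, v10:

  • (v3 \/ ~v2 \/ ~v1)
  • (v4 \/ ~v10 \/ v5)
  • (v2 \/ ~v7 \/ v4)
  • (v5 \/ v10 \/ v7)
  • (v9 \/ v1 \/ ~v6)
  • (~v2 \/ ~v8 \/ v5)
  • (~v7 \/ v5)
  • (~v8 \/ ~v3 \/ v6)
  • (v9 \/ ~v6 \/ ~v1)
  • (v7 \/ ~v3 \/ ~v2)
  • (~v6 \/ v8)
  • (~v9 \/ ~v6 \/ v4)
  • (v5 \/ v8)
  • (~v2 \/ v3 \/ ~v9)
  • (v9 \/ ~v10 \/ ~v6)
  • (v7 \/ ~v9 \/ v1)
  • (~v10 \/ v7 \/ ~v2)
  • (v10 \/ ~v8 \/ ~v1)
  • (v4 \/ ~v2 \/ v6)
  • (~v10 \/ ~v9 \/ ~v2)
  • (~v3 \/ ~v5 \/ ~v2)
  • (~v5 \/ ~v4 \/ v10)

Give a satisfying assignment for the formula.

v1=T  v2=F  v3=T  v4=T  v5=T  v6=F  v7=T  v8=F  v9=T  v10=T

Check each clause:
  1. (v3 \/ ~v2 \/ ~v1) — v3 is true.
  2. (v5 \/ v4 \/ ~v10) — v4 is true.
  3. (v4 \/ v2 \/ ~v7) — v4 is true.
  4. (v10 \/ v5 \/ v7) — v10 is true.
  5. (~v6 \/ v1 \/ v9) — v1 is true.
  6. (~v2 \/ v5 \/ ~v8) — ~v8 is true.
  7. (v5 \/ ~v7) — v5 is true.
  8. (v6 \/ ~v8 \/ ~v3) — ~v8 is true.
  9. (~v1 \/ v9 \/ ~v6) — v9 is true.
  10. (~v3 \/ v7 \/ ~v2) — ~v2 is true.
  11. (~v6 \/ v8) — ~v6 is true.
  12. (~v9 \/ v4 \/ ~v6) — ~v6 is true.
  13. (v8 \/ v5) — v5 is true.
  14. (v3 \/ ~v2 \/ ~v9) — v3 is true.
  15. (~v10 \/ ~v6 \/ v9) — v9 is true.
  16. (v1 \/ ~v9 \/ v7) — v1 is true.
  17. (v7 \/ ~v10 \/ ~v2) — v7 is true.
  18. (~v1 \/ v10 \/ ~v8) — ~v8 is true.
  19. (v4 \/ ~v2 \/ v6) — v4 is true.
  20. (~v10 \/ ~v9 \/ ~v2) — ~v2 is true.
  21. (~v2 \/ ~v5 \/ ~v3) — ~v2 is true.
  22. (~v4 \/ v10 \/ ~v5) — v10 is true.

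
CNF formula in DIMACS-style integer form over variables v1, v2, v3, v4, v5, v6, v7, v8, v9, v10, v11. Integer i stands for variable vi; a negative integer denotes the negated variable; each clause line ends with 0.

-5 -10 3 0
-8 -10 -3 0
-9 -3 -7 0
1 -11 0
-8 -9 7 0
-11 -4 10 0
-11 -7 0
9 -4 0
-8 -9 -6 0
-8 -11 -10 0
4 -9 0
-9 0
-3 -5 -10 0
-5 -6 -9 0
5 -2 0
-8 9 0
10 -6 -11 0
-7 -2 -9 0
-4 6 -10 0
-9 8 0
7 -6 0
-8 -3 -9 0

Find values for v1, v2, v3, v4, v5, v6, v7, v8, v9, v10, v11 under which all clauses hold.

v1=T, v2=F, v3=F, v4=F, v5=F, v6=T, v7=T, v8=F, v9=F, v10=T, v11=F

(¬v9) is a unit clause, so v9 = False.
The clause (¬v4) is unit: v4 must be False.
The clause (¬v8) is unit: v8 must be False.
Pure literal: v1 appears only positively; assign v1 = True.
Pure literal: v2 appears only negated; assign v2 = False.
Set v3 = False and propagate.
Try v5 = False.
The remaining clauses are satisfied by v6 = True, v7 = True, v10 = True, v11 = False.
Every clause has at least one true literal under this assignment.
Check each clause:
  1. {v3, ¬v5, ¬v10} — ¬v5 is true.
  2. {¬v8, ¬v3, ¬v10} — ¬v8 is true.
  3. {¬v3, ¬v9, ¬v7} — ¬v3 is true.
  4. {v1, ¬v11} — v1 is true.
  5. {v7, ¬v8, ¬v9} — ¬v8 is true.
  6. {¬v11, v10, ¬v4} — v10 is true.
  7. {¬v7, ¬v11} — ¬v11 is true.
  8. {v9, ¬v4} — ¬v4 is true.
  9. {¬v9, ¬v6, ¬v8} — ¬v8 is true.
  10. {¬v10, ¬v8, ¬v11} — ¬v8 is true.
  11. {¬v9, v4} — ¬v9 is true.
  12. {¬v9} — ¬v9 is true.
  13. {¬v5, ¬v10, ¬v3} — ¬v5 is true.
  14. {¬v6, ¬v9, ¬v5} — ¬v5 is true.
  15. {¬v2, v5} — ¬v2 is true.
  16. {¬v8, v9} — ¬v8 is true.
  17. {v10, ¬v6, ¬v11} — v10 is true.
  18. {¬v2, ¬v7, ¬v9} — ¬v2 is true.
  19. {¬v10, v6, ¬v4} — ¬v4 is true.
  20. {v8, ¬v9} — ¬v9 is true.
  21. {¬v6, v7} — v7 is true.
  22. {¬v9, ¬v8, ¬v3} — ¬v8 is true.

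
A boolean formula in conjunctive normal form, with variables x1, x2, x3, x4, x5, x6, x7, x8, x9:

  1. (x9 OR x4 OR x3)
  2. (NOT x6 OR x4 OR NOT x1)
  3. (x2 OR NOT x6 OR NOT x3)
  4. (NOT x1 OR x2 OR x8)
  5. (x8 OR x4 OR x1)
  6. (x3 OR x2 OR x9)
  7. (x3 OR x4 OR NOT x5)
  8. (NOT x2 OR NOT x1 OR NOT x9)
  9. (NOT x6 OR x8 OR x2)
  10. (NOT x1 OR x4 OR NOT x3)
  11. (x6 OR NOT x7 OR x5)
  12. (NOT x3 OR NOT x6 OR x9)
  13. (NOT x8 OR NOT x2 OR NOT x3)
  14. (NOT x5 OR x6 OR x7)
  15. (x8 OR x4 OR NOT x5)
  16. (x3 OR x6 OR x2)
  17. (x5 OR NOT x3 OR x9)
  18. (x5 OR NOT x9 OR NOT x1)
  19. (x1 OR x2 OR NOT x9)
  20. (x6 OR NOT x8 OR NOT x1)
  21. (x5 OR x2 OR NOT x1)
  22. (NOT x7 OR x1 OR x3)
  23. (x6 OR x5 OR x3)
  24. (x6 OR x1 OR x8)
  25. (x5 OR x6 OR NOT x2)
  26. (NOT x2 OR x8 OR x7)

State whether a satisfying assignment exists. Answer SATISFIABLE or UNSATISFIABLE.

SATISFIABLE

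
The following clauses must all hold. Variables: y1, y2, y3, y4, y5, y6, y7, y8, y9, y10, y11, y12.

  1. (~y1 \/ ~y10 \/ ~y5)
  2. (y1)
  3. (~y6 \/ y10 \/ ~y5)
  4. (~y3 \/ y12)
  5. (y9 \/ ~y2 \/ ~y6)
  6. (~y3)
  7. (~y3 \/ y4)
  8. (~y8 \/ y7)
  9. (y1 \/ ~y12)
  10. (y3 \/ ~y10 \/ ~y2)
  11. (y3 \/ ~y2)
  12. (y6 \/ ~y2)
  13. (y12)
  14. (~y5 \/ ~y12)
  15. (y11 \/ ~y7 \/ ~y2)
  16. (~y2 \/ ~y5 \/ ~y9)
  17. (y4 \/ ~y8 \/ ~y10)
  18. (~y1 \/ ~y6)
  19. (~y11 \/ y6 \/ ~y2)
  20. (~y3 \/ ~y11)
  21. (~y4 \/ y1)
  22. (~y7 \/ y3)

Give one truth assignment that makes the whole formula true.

y1=True, y2=False, y3=False, y4=False, y5=False, y6=False, y7=False, y8=False, y9=True, y10=False, y11=True, y12=True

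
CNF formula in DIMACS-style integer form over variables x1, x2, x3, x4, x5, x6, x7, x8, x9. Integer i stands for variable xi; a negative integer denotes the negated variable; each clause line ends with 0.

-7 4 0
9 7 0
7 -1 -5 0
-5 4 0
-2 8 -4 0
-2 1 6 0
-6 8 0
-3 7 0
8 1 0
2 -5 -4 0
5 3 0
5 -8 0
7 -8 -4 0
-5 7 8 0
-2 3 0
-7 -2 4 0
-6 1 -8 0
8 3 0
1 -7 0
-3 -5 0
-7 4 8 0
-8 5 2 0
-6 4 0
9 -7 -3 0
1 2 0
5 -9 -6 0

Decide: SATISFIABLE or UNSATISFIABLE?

SATISFIABLE

Try x1 = True.
Try x2 = False.
The remaining clauses are satisfied by x3 = True, x4 = True, x5 = False, x6 = False, x7 = True, x8 = False, x9 = True.
So x1 = True  x2 = False  x3 = True  x4 = True  x5 = False  x6 = False  x7 = True  x8 = False  x9 = True is a satisfying assignment.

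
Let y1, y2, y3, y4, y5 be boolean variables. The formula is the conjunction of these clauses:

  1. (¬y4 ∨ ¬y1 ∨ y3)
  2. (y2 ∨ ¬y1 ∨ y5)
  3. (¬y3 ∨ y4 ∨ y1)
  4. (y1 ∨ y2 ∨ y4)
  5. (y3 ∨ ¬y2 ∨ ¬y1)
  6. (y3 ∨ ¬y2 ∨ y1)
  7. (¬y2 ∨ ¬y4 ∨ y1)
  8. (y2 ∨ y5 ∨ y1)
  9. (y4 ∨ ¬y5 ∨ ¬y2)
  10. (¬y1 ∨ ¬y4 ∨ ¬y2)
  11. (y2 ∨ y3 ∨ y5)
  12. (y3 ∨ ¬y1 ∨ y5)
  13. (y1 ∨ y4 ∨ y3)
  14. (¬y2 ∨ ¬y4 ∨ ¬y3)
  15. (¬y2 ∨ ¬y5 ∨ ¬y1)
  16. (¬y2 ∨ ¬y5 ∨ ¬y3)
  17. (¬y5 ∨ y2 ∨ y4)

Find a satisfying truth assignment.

Set y1 = False and propagate.
Set y2 = False and propagate.
  then y4 is forced to True.
  then y5 is forced to True.
y3 is now unconstrained; take y3 = True.
Every clause has at least one true literal under this assignment.
Check each clause:
  1. (¬y1 ∨ y3 ∨ ¬y4) — y3 is true.
  2. (y5 ∨ ¬y1 ∨ y2) — y5 is true.
  3. (y4 ∨ y1 ∨ ¬y3) — y4 is true.
  4. (y1 ∨ y4 ∨ y2) — y4 is true.
  5. (¬y1 ∨ y3 ∨ ¬y2) — y3 is true.
  6. (y1 ∨ y3 ∨ ¬y2) — y3 is true.
  7. (y1 ∨ ¬y4 ∨ ¬y2) — ¬y2 is true.
  8. (y1 ∨ y2 ∨ y5) — y5 is true.
  9. (y4 ∨ ¬y5 ∨ ¬y2) — y4 is true.
  10. (¬y4 ∨ ¬y1 ∨ ¬y2) — ¬y2 is true.
  11. (y3 ∨ y2 ∨ y5) — y3 is true.
  12. (¬y1 ∨ y3 ∨ y5) — y3 is true.
  13. (y3 ∨ y1 ∨ y4) — y3 is true.
  14. (¬y3 ∨ ¬y4 ∨ ¬y2) — ¬y2 is true.
  15. (¬y1 ∨ ¬y5 ∨ ¬y2) — ¬y2 is true.
  16. (¬y3 ∨ ¬y2 ∨ ¬y5) — ¬y2 is true.
  17. (y4 ∨ ¬y5 ∨ y2) — y4 is true.

y1=False, y2=False, y3=True, y4=True, y5=True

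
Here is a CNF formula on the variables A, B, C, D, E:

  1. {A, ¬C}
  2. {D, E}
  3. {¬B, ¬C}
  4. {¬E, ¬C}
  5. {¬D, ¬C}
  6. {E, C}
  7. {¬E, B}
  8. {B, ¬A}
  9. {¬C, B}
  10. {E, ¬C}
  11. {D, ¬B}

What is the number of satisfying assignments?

The models are:
  A=F B=T C=F D=T E=T
  A=T B=T C=F D=T E=T
Count: 2.

2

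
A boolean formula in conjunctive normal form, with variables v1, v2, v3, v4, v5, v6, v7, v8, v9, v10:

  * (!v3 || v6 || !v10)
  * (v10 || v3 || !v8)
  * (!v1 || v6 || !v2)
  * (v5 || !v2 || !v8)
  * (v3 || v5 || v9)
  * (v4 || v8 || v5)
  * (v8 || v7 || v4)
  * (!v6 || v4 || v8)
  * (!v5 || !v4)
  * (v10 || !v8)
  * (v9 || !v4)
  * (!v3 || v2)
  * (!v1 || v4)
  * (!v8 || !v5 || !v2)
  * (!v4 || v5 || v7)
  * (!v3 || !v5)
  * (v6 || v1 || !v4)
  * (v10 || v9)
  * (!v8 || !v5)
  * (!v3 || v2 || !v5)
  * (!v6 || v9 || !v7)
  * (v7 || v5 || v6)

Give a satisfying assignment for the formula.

v9 occurs only positively in the remaining clauses — set v9 = True.
Branch on v1: take v1 = False.
Branch on v2: take v2 = False.
  then v3 is forced to False.
Set v4 = True and propagate.
  then v5 is forced to False.
  then v7 is forced to True.
  then v6 is forced to True.
For the remaining variables, v8 = False, v10 = False works.

v1=0, v2=0, v3=0, v4=1, v5=0, v6=1, v7=1, v8=0, v9=1, v10=0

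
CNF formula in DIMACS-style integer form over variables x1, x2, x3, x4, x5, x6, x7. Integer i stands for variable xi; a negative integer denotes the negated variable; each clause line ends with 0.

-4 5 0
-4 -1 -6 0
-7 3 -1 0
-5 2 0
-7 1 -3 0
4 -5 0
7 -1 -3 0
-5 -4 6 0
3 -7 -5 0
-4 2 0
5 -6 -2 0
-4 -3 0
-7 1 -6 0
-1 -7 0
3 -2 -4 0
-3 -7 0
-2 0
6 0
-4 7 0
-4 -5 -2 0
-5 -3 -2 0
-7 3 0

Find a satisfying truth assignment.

x1 = T  x2 = F  x3 = F  x4 = F  x5 = F  x6 = T  x7 = F

(¬x2) is a unit clause, so x2 = False.
(¬x5) is a unit clause, so x5 = False.
The clause (¬x4) is unit: x4 must be False.
(x6) is a unit clause, so x6 = True.
Try x1 = True.
  then x7 is forced to False.
  then x3 is forced to False.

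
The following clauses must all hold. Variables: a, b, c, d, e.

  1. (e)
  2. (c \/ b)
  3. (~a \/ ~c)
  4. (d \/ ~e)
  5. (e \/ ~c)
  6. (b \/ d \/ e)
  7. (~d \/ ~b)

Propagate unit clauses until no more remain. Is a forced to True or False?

(e) is a unit clause: e = True.
(~e \/ d): since e = True, the clause reduces to (d). d = True.
In (~b \/ ~d), ~d is now false; ~b must hold, so b = False.
(b \/ c) with b = False leaves only c, so c = True.
(~c \/ ~a): since c = True, the clause reduces to (~a). a = False.

False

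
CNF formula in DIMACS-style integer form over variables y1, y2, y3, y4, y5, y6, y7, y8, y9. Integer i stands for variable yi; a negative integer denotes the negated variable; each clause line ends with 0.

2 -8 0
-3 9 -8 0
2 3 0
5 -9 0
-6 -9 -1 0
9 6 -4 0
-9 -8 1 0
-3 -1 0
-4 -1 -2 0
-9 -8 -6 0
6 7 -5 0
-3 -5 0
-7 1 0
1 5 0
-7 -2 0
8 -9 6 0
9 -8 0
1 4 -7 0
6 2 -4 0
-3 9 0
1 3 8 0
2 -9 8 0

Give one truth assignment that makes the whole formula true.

Try y1 = True.
  then y3 is forced to False.
  then y2 is forced to True.
  then y4 is forced to False.
  then y7 is forced to False.
For the remaining variables, y5 = False, y6 = False, y8 = False, y9 = False works.
Every clause has at least one true literal under this assignment.

y1 = T  y2 = T  y3 = F  y4 = F  y5 = F  y6 = F  y7 = F  y8 = F  y9 = F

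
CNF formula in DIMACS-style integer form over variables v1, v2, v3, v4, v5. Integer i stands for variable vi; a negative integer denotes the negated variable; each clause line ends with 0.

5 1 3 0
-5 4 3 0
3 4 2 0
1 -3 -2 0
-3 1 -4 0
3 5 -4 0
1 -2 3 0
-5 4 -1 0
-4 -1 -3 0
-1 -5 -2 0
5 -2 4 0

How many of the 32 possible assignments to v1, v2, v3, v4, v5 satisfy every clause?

5

Satisfying assignments:
  v1=F v2=F v3=F v4=T v5=T
  v1=F v2=F v3=T v4=F v5=F
  v1=F v2=F v3=T v4=F v5=T
  v1=T v2=F v3=F v4=T v5=T
  v1=T v2=F v3=T v4=F v5=F
That's 5 in total.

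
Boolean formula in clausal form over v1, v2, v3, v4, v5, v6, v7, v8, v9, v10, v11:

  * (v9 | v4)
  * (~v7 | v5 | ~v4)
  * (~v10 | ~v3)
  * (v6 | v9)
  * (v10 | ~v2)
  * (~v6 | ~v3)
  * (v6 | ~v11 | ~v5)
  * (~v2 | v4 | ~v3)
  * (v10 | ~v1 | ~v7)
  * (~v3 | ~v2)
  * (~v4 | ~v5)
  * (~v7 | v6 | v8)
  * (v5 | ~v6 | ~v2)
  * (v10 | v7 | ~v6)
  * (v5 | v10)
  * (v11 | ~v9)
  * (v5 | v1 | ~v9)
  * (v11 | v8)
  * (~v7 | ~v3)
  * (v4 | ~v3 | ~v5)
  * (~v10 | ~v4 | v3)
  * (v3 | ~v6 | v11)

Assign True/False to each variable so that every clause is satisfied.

v1=1, v2=0, v3=0, v4=0, v5=0, v6=1, v7=0, v8=1, v9=1, v10=1, v11=1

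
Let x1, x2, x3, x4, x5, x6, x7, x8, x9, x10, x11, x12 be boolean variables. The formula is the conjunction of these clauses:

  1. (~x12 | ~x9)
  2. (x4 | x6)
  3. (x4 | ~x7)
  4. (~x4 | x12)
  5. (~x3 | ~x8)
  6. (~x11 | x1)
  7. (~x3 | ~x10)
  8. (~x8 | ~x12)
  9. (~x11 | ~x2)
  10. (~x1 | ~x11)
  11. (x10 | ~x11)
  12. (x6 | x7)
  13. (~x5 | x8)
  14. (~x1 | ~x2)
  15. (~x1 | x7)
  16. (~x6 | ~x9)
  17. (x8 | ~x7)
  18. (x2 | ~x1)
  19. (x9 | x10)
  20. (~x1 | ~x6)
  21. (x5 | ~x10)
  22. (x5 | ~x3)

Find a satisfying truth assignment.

x1 = F, x2 = F, x3 = F, x4 = F, x5 = T, x6 = T, x7 = F, x8 = T, x9 = F, x10 = T, x11 = F, x12 = F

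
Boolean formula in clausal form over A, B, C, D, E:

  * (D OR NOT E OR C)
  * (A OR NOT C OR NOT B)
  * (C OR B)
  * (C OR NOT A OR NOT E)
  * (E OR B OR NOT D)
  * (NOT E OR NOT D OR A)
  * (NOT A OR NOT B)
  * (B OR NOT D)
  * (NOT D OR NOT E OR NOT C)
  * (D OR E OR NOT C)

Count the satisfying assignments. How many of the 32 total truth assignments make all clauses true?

4

The models are:
  A=0 B=0 C=1 D=0 E=1
  A=0 B=1 C=0 D=0 E=0
  A=0 B=1 C=0 D=1 E=0
  A=1 B=0 C=1 D=0 E=1
Count: 4.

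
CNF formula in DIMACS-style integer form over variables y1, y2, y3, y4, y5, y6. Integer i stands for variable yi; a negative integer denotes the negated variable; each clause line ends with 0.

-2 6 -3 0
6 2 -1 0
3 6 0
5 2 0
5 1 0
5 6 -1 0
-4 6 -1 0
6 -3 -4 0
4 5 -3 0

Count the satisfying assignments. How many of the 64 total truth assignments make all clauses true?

20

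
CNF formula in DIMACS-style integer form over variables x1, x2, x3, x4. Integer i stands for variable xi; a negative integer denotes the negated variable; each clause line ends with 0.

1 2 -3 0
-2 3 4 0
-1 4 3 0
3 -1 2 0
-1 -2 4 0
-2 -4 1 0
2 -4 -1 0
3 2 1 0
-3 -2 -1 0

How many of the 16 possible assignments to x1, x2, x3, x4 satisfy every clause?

3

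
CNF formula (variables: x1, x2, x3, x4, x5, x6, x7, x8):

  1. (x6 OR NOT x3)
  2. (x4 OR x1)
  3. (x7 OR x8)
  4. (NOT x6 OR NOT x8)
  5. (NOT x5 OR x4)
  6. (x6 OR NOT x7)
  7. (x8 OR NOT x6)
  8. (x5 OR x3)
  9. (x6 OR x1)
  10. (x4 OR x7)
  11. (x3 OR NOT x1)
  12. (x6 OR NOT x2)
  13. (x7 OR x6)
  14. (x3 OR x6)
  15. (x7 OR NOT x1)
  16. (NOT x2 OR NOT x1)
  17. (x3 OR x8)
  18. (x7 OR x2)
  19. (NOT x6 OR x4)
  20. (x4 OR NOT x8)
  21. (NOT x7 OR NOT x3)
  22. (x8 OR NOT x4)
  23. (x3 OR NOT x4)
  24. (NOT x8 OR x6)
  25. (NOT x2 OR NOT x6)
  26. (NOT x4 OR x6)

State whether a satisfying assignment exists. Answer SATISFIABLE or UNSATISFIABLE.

UNSATISFIABLE

x6 = True:
  propagation gives x8=False; an empty clause results — contradiction.
x6 = False:
  propagation gives x3=False; an empty clause results — contradiction.
Every branch closes, so no satisfying assignment exists.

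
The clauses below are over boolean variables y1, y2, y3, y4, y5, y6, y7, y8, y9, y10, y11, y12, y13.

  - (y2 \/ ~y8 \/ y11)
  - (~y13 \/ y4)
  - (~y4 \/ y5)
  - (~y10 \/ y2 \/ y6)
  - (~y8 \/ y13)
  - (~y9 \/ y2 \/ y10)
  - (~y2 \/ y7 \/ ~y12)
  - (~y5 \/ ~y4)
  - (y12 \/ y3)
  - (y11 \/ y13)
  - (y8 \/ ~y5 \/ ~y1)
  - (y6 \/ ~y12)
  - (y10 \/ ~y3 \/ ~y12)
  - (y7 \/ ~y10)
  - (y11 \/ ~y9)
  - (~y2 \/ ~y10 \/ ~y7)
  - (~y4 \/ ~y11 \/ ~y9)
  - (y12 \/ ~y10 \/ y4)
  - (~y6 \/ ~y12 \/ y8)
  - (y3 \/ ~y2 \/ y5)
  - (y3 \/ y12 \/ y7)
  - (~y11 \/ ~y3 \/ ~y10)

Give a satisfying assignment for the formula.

y1=T, y2=T, y3=T, y4=F, y5=F, y6=F, y7=T, y8=F, y9=T, y10=F, y11=T, y12=F, y13=F

Check each clause:
  1. (y2 \/ ~y8 \/ y11) — ~y8 is true.
  2. (y4 \/ ~y13) — ~y13 is true.
  3. (~y4 \/ y5) — ~y4 is true.
  4. (y6 \/ ~y10 \/ y2) — y2 is true.
  5. (y13 \/ ~y8) — ~y8 is true.
  6. (y10 \/ y2 \/ ~y9) — y2 is true.
  7. (~y12 \/ y7 \/ ~y2) — ~y12 is true.
  8. (~y5 \/ ~y4) — ~y5 is true.
  9. (y3 \/ y12) — y3 is true.
  10. (y13 \/ y11) — y11 is true.
  11. (~y5 \/ ~y1 \/ y8) — ~y5 is true.
  12. (~y12 \/ y6) — ~y12 is true.
  13. (~y3 \/ ~y12 \/ y10) — ~y12 is true.
  14. (~y10 \/ y7) — ~y10 is true.
  15. (~y9 \/ y11) — y11 is true.
  16. (~y2 \/ ~y7 \/ ~y10) — ~y10 is true.
  17. (~y4 \/ ~y11 \/ ~y9) — ~y4 is true.
  18. (y4 \/ y12 \/ ~y10) — ~y10 is true.
  19. (~y12 \/ y8 \/ ~y6) — ~y6 is true.
  20. (y3 \/ ~y2 \/ y5) — y3 is true.
  21. (y3 \/ y12 \/ y7) — y3 is true.
  22. (~y11 \/ ~y10 \/ ~y3) — ~y10 is true.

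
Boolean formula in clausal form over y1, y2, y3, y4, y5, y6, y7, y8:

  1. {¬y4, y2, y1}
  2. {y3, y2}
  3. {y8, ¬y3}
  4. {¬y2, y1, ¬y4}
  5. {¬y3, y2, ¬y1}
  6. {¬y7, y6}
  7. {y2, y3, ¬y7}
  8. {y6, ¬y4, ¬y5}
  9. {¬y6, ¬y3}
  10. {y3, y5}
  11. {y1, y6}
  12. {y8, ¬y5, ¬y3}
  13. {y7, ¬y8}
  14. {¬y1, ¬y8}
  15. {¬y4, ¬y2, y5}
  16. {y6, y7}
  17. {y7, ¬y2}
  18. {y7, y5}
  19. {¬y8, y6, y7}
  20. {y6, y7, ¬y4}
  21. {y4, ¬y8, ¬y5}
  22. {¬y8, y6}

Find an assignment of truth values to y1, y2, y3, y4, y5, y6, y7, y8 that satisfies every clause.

Set y1 = False and propagate.
  then y6 is forced to True.
  then y3 is forced to False.
  then y2 is forced to True.
  then y4 is forced to False.
  then y5 is forced to True.
  then y7 is forced to True.
  then y8 is forced to False.

y1=F, y2=T, y3=F, y4=F, y5=T, y6=T, y7=T, y8=F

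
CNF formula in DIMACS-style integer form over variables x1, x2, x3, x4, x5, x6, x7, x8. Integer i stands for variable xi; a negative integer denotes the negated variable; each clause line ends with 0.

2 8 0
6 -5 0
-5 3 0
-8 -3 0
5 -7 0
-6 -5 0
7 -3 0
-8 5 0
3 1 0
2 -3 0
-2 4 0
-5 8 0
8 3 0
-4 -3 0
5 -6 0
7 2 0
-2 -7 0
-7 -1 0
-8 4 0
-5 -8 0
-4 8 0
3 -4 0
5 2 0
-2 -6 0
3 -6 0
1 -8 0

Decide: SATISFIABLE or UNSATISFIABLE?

x3 = True:
  propagation gives x8=False, x2=True, x7=True; an empty clause results — contradiction.
x3 = False:
  propagation gives x5=False, x7=False, x8=False; an empty clause results — contradiction.
Every branch closes, so no satisfying assignment exists.

UNSATISFIABLE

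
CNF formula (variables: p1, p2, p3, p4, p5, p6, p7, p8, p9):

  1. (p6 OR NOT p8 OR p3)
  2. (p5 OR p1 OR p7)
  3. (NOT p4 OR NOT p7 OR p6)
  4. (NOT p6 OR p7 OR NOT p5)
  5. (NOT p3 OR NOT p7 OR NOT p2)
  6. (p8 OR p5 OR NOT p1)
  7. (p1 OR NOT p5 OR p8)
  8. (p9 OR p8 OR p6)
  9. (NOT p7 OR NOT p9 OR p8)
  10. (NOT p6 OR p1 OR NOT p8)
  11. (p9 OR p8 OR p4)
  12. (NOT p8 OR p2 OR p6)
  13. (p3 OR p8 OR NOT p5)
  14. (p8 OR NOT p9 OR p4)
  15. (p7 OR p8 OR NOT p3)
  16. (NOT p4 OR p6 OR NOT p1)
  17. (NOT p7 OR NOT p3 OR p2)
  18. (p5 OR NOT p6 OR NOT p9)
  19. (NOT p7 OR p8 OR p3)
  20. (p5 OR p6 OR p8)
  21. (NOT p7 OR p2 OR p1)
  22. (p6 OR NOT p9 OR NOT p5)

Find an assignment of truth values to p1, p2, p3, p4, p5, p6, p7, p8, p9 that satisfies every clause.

Branch on p1: take p1 = True.
The remaining clauses are satisfied by p2 = False, p3 = False, p4 = False, p5 = True, p6 = True, p7 = True, p8 = True, p9 = False.

p1=T, p2=F, p3=F, p4=F, p5=T, p6=T, p7=T, p8=T, p9=F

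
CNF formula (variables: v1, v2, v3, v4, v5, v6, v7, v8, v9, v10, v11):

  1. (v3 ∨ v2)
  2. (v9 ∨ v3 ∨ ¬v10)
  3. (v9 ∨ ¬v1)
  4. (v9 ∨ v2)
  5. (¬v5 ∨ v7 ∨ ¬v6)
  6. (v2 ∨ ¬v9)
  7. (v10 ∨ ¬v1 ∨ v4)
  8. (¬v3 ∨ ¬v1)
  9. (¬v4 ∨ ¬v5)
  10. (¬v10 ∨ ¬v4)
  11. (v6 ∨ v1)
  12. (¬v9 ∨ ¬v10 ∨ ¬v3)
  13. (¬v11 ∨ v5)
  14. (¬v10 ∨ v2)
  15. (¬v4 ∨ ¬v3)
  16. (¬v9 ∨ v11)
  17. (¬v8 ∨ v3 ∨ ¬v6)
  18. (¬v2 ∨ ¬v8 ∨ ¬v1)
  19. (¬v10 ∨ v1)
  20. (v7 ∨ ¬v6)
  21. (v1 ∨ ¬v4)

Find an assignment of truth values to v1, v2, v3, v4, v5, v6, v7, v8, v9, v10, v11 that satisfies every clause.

Pure literal: v7 appears only positively; assign v7 = True.
Try v1 = False.
  then v6 is forced to True.
  then v10 is forced to False.
  then v4 is forced to False.
Try v2 = True.
Set v3 = True and propagate.
For the remaining variables, v5 = True, v8 = True, v9 = False, v11 = False works.
Every clause has at least one true literal under this assignment.

v1=0, v2=1, v3=1, v4=0, v5=1, v6=1, v7=1, v8=1, v9=0, v10=0, v11=0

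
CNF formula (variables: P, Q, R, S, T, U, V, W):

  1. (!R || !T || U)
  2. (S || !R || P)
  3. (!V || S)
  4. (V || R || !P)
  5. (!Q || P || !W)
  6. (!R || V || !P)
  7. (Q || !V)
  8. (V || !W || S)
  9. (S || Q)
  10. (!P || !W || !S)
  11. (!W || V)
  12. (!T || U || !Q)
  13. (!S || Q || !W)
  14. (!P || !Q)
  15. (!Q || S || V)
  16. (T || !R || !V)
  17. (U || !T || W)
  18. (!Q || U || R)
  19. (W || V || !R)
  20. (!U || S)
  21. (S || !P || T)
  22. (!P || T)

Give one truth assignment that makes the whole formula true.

Branch on P: take P = False.
The remaining clauses are satisfied by Q = True, R = True, S = True, T = True, U = True, V = True, W = False.
Check each clause:
  1. (!T || U || !R) — U is true.
  2. (P || !R || S) — S is true.
  3. (S || !V) — S is true.
  4. (V || !P || R) — R is true.
  5. (!Q || !W || P) — !W is true.
  6. (V || !P || !R) — !P is true.
  7. (Q || !V) — Q is true.
  8. (V || S || !W) — !W is true.
  9. (S || Q) — Q is true.
  10. (!S || !W || !P) — !W is true.
  11. (!W || V) — !W is true.
  12. (!T || U || !Q) — U is true.
  13. (Q || !W || !S) — !W is true.
  14. (!Q || !P) — !P is true.
  15. (V || !Q || S) — S is true.
  16. (T || !V || !R) — T is true.
  17. (!T || W || U) — U is true.
  18. (U || !Q || R) — R is true.
  19. (V || W || !R) — V is true.
  20. (S || !U) — S is true.
  21. (!P || S || T) — S is true.
  22. (T || !P) — T is true.

P=False, Q=True, R=True, S=True, T=True, U=True, V=True, W=False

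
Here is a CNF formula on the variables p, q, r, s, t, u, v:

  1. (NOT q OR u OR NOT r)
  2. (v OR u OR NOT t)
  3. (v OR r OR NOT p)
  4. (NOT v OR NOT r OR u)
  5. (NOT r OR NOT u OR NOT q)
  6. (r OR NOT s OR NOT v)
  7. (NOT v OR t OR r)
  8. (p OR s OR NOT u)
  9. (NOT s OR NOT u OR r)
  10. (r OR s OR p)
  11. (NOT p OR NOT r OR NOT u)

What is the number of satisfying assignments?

14

Split on r, then u.
  r=T, u=T: remaining (p,q,s,t,v) ∈ {(F,F,T,F,F); (F,F,T,F,T); (F,F,T,T,F); (F,F,T,T,T)} — 4.
  r=T, u=F: remaining (p,q,s,t,v) ∈ {(F,F,F,F,F); (F,F,T,F,F); (T,F,F,F,F); (T,F,T,F,F)} — 4.
  r=F, u=T: remaining (p,q,s,t,v) ∈ {(T,F,F,T,T); (T,T,F,T,T)} — 2.
  r=F, u=F: remaining (p,q,s,t,v) ∈ {(F,F,T,F,F); (F,T,T,F,F); (T,F,F,T,T); (T,T,F,T,T)} — 4.
Total: 4 + 4 + 2 + 4 = 14.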